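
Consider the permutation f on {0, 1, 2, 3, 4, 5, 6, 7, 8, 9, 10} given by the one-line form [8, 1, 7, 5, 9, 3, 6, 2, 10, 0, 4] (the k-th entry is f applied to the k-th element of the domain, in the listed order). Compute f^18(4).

8

Tracing 4 → 9 → … returns to 4 after 5 steps, so 4 lies in a 5-cycle (0, 8, 10, 4, 9).
Since the cycle has length 5, f^18 acts on it the same as f^3 (18 mod 5 = 3).
Stepping 3 places around the cycle: 4 → 9 → 0 → 8.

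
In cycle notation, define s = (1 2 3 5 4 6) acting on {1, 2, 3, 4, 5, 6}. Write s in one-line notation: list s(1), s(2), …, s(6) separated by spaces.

2 3 5 6 4 1

Reading each image from the cycles: 1↦2, 2↦3, 3↦5, 4↦6, 5↦4, 6↦1.
So the one-line form is 2 3 5 6 4 1.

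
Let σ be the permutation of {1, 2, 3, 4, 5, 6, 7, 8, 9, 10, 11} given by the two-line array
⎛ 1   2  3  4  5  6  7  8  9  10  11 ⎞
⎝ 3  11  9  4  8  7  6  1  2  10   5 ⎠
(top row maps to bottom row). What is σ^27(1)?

Tracing 1 → 3 → … returns to 1 after 7 steps, so 1 lies in a 7-cycle (1 3 9 2 11 5 8).
On a 7-cycle, σ^7 is the identity, so σ^27 = σ^6 there (27 ≡ 6 mod 7).
Advancing 6 steps from 1: 1 → 3 → 9 → 2 → 11 → 5 → 8.

8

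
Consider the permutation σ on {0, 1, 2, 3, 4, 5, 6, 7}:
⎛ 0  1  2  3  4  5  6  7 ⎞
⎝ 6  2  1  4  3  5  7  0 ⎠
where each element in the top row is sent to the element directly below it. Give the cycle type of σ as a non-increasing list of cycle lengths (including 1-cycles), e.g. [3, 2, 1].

[3, 2, 2, 1]

The disjoint cycles are (0, 6, 7)(1, 2)(3, 4)(5), with lengths 3, 2, 2, 1 in non-increasing order.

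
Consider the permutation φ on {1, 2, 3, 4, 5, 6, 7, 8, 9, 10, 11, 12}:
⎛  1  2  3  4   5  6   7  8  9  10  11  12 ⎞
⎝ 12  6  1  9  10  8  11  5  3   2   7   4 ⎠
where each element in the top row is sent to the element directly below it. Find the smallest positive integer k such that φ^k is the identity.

The disjoint-cycle form of φ has cycle lengths 5, 5, 2.
Since disjoint cycles commute, ord(φ) = lcm(5, 5, 2) = 10.

10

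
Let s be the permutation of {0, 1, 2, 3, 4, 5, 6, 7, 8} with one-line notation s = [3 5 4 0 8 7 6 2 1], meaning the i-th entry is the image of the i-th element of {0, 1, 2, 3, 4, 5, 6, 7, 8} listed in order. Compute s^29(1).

Tracing 1 → 5 → … returns to 1 after 6 steps, so 1 lies in a 6-cycle (1 5 7 2 4 8).
On a 6-cycle, s^6 is the identity, so s^29 = s^5 there (29 ≡ 5 mod 6).
Advancing 5 steps from 1: 1 → 5 → 7 → 2 → 4 → 8.

8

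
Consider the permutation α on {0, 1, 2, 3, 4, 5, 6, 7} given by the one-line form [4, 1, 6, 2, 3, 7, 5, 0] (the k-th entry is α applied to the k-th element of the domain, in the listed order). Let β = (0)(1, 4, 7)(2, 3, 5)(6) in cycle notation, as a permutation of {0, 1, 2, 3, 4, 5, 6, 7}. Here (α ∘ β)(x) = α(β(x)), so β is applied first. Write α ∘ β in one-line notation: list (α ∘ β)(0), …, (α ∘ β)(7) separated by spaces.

4 3 2 7 0 6 5 1

Chase each element through β then α: 0 → 0 → 4; 1 → 4 → 3; 2 → 3 → 2; 3 → 5 → 7; 4 → 7 → 0; 5 → 2 → 6; 6 → 6 → 5; 7 → 1 → 1.
So α ∘ β in one-line form is 4 3 2 7 0 6 5 1.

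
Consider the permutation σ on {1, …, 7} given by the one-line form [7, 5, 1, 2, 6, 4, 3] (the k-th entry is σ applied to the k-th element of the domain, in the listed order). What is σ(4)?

4 is element number 4 of the domain, and entry number 4 of the one-line form is 2, so σ(4) = 2.

2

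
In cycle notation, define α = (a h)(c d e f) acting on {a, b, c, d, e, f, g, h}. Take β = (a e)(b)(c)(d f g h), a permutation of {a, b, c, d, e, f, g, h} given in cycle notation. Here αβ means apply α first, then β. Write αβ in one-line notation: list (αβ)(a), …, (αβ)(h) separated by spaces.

d b f a g c h e

(αβ)(x) = β(α(x)). Computing each image: β(α(a)) = β(h) = d, β(α(b)) = β(b) = b, β(α(c)) = β(d) = f, β(α(d)) = β(e) = a, β(α(e)) = β(f) = g, β(α(f)) = β(c) = c, β(α(g)) = β(g) = h, β(α(h)) = β(a) = e.
Hence αβ = [d b f a g c h e].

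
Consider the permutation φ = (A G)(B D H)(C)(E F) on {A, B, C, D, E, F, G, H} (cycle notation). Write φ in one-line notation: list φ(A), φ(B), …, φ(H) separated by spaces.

Reading each image from the cycles: A↦G, B↦D, C↦C, D↦H, E↦F, F↦E, G↦A, H↦B.
Listing these in domain order gives G D C H F E A B.

G D C H F E A B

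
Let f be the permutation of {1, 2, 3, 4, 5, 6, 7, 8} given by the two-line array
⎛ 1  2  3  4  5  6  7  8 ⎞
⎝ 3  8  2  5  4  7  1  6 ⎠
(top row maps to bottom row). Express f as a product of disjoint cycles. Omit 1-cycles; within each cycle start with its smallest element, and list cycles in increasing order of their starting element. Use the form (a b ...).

Start at 1 and follow images: 1 → 3 → 2 → 8 → 6 → 7 → 1, giving the cycle (1 3 2 8 6 7).
Repeating from the next unused element and collecting all non-trivial cycles gives (1 3 2 8 6 7)(4 5).

(1 3 2 8 6 7)(4 5)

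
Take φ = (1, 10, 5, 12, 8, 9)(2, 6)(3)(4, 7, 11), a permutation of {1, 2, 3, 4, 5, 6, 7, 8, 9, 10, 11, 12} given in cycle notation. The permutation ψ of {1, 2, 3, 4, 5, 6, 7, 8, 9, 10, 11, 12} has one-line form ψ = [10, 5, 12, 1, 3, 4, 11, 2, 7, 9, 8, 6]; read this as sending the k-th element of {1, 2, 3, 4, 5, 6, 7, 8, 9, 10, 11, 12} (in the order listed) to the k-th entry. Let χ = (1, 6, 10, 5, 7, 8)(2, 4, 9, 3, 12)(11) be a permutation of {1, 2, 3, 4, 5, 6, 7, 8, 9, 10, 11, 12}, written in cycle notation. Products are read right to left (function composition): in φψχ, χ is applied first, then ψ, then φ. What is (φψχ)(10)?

(φψχ)(10) = φ(ψ(χ(10))). χ(10) = 5, then ψ(5) = 3, then φ(3) = 3, so the result is 3.

3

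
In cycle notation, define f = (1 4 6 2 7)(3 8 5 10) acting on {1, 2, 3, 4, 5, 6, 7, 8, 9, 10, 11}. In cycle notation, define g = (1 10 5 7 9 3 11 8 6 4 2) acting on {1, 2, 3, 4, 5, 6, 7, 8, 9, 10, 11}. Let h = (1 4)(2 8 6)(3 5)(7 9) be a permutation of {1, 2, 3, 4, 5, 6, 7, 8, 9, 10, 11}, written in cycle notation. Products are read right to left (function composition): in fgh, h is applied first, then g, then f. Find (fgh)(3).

Chase 3: h(3) = 5; g(5) = 7; f(7) = 1. Hence (fgh)(3) = 1.

1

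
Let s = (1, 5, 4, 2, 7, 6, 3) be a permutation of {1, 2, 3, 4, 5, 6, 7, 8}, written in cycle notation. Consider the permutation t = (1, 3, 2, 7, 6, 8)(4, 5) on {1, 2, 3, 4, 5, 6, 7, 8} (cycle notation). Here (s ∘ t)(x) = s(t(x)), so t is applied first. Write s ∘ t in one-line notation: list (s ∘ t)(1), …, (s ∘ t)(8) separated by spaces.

Chase each element through t then s: 1 → 3 → 1; 2 → 7 → 6; 3 → 2 → 7; 4 → 5 → 4; 5 → 4 → 2; 6 → 8 → 8; 7 → 6 → 3; 8 → 1 → 5.
Collecting the images, s ∘ t = [1 6 7 4 2 8 3 5].

1 6 7 4 2 8 3 5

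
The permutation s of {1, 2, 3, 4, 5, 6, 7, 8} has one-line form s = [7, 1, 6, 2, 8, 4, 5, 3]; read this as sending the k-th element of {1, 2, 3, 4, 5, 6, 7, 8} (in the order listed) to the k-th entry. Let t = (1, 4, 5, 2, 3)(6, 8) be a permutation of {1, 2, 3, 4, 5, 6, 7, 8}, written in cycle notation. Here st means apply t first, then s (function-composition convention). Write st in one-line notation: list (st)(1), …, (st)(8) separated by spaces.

Chase each element through t then s: 1 → 4 → 2; 2 → 3 → 6; 3 → 1 → 7; 4 → 5 → 8; 5 → 2 → 1; 6 → 8 → 3; 7 → 7 → 5; 8 → 6 → 4.
So st in one-line form is 2 6 7 8 1 3 5 4.

2 6 7 8 1 3 5 4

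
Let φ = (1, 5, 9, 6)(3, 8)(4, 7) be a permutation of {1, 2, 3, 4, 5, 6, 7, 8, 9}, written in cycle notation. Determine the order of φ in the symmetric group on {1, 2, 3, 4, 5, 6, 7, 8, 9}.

The disjoint cycles have lengths 4, 2, 2, 1.
The order of φ is the least common multiple of its cycle lengths: lcm(4, 2, 2) = 4.

4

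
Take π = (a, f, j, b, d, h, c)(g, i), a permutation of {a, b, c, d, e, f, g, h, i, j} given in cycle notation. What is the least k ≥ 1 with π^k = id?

The cycle type of π is (7, 2, 1).
Since disjoint cycles commute, ord(π) = lcm(7, 2) = 14.

14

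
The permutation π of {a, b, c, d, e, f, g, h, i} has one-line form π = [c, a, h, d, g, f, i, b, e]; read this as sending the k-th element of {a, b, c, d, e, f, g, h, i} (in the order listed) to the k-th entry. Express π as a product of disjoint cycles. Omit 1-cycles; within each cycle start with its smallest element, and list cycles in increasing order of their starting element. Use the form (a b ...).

(a c h b)(e g i)

From a: a → c → h → b → a, closing the cycle (a c h b).
Continuing from each remaining unvisited element yields (a c h b)(e g i).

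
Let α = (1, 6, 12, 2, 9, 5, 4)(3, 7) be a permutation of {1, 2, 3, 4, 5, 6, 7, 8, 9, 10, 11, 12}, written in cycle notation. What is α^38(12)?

5

12 lies in the 7-cycle (1, 6, 12, 2, 9, 5, 4).
Powers repeat with period 7 on this cycle, and 38 mod 7 = 3, so α^38(12) = α^3(12).
Stepping 3 places around the cycle: 12 → 2 → 9 → 5.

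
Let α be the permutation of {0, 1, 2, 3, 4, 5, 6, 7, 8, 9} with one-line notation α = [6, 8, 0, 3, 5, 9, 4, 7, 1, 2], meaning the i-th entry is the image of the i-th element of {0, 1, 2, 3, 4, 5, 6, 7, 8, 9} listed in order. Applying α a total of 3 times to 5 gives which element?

Tracing 5 → 9 → … returns to 5 after 6 steps, so 5 lies in a 6-cycle (0 6 4 5 9 2).
Stepping 3 places around the cycle: 5 → 9 → 2 → 0.

0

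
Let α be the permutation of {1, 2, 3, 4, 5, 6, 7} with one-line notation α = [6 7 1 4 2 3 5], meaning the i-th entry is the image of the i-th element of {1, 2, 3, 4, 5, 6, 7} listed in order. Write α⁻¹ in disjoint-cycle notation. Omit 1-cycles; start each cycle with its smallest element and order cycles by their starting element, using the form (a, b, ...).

(1, 3, 6)(2, 5, 7)

The cycle decomposition of α is (1, 6, 3)(2, 7, 5).
Reversing each cycle (and rotating so the smallest element leads) gives α⁻¹ = (1, 3, 6)(2, 5, 7).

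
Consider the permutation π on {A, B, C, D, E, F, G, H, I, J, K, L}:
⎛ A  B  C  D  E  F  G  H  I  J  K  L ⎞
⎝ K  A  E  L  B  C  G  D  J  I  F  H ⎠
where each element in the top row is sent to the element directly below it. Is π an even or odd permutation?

In disjoint-cycle form the cycle lengths are 6, 3, 2, 1.
A cycle is odd iff its length is even; π has 2 even-length cycles, so sgn(π) = (−1)^2 and π is even.

even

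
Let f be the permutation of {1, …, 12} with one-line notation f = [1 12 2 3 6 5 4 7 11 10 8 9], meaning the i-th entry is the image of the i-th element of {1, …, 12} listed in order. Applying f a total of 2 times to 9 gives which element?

Tracing 9 → 11 → … returns to 9 after 8 steps, so 9 lies in an 8-cycle (2, 12, 9, 11, 8, 7, 4, 3).
Advancing 2 steps from 9: 9 → 11 → 8.

8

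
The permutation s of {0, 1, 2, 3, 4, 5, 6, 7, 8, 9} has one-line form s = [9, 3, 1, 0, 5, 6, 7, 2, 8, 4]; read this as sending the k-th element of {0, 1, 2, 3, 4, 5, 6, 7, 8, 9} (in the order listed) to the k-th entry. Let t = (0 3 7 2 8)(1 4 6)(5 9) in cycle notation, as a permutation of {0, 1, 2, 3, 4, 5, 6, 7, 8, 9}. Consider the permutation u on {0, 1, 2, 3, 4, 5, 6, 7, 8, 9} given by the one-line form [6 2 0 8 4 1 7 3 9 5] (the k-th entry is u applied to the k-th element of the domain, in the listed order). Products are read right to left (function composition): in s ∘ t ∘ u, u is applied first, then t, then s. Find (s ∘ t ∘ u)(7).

2

Chase 7: u(7) = 3; t(3) = 7; s(7) = 2. Hence (s ∘ t ∘ u)(7) = 2.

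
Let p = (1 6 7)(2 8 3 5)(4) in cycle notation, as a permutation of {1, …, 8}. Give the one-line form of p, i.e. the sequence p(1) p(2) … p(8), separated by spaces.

6 8 5 4 2 7 1 3

Each element maps to the next entry in its cycle (wrapping to the front): 1→6, 2→8, 3→5, 4→4, 5→2, 6→7, 7→1, 8→3.
So the one-line form is 6 8 5 4 2 7 1 3.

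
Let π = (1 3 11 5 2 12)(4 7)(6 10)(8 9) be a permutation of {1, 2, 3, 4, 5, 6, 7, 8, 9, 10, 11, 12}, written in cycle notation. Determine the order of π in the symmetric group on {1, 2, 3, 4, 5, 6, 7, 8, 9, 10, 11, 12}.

6

The cycle type of π is (6, 2, 2, 2).
The order is lcm(6, 2, 2, 2) = 6.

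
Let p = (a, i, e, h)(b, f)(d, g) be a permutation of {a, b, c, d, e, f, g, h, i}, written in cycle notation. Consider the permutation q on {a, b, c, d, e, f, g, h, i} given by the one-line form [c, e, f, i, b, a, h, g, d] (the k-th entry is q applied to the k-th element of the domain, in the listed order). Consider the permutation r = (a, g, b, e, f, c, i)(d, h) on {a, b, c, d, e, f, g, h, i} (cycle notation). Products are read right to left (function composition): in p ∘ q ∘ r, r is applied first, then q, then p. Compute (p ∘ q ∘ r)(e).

i

(p ∘ q ∘ r)(e) = p(q(r(e))). r(e) = f, then q(f) = a, then p(a) = i, so the result is i.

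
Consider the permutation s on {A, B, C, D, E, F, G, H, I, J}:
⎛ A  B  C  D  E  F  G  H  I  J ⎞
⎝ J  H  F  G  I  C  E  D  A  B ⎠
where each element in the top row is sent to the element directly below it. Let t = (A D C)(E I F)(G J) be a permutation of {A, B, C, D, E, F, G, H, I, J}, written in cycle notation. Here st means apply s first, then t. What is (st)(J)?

B

(st)(J) = t(s(J)). s(J) = B, then t(B) = B. So (st)(J) = B.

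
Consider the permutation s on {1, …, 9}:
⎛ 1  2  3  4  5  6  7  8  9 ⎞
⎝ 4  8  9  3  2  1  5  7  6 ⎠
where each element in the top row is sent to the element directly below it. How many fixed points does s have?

No element satisfies s(x) = x, so there are 0 fixed points.

0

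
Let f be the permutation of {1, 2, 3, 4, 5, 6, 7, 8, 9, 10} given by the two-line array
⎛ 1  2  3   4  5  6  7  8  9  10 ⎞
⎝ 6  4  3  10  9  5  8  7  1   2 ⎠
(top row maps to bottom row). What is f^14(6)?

9

Tracing 6 → 5 → … returns to 6 after 4 steps, so 6 lies in a 4-cycle (1 6 5 9).
Since the cycle has length 4, f^14 acts on it the same as f^2 (14 mod 4 = 2).
Stepping 2 places around the cycle: 6 → 5 → 9.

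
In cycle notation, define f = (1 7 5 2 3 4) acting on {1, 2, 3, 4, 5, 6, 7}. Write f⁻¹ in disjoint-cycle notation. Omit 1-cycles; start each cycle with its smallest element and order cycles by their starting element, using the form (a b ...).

(1 4 3 2 5 7)

Inverting a permutation written in cycle notation just reverses the order within every cycle.
After reversing and putting each cycle's least element first, f⁻¹ = (1 4 3 2 5 7).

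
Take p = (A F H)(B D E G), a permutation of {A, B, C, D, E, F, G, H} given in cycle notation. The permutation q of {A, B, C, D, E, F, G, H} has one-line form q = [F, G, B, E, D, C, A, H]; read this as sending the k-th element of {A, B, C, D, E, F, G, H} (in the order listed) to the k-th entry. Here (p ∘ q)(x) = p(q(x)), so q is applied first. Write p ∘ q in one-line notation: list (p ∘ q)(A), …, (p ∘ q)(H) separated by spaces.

H B D G E C F A

Chase each element through q then p: A → F → H; B → G → B; C → B → D; D → E → G; E → D → E; F → C → C; G → A → F; H → H → A.
Collecting the images, p ∘ q = [H B D G E C F A].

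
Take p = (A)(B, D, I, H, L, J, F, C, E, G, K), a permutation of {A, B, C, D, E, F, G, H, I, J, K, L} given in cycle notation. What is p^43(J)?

J lies in the 11-cycle (B, D, I, H, L, J, F, C, E, G, K).
Since the cycle has length 11, p^43 acts on it the same as p^10 (43 mod 11 = 10).
Stepping 10 places around the cycle: J → F → C → E → G → K → B → D → I → H → L.

L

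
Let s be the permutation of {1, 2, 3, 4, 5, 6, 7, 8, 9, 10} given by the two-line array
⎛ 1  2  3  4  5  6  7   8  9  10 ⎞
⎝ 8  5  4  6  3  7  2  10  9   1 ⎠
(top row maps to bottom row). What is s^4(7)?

4

Tracing 7 → 2 → … returns to 7 after 6 steps, so 7 lies in a 6-cycle (2, 5, 3, 4, 6, 7).
Stepping 4 places around the cycle: 7 → 2 → 5 → 3 → 4.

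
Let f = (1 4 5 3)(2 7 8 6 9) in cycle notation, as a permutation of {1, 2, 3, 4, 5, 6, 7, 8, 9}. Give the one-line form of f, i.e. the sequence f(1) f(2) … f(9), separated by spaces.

Reading each image from the cycles: 1→4, 2→7, 3→1, 4→5, 5→3, 6→9, 7→8, 8→6, 9→2.
So the one-line form is 4 7 1 5 3 9 8 6 2.

4 7 1 5 3 9 8 6 2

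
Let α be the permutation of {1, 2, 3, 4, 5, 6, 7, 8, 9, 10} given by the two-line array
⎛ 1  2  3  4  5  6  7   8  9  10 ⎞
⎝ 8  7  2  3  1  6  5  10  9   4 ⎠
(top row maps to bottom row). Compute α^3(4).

Tracing 4 → 3 → … returns to 4 after 8 steps, so 4 lies in an 8-cycle (1 8 10 4 3 2 7 5).
Advancing 3 steps from 4: 4 → 3 → 2 → 7.

7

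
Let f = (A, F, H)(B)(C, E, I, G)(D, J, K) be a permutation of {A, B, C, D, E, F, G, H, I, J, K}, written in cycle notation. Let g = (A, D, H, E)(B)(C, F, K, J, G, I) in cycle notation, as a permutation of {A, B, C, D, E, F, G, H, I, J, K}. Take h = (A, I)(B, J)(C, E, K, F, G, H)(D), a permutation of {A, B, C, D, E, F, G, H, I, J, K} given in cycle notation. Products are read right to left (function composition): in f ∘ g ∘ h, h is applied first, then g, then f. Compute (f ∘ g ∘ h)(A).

Chase A: h(A) = I; g(I) = C; f(C) = E. Hence (f ∘ g ∘ h)(A) = E.

E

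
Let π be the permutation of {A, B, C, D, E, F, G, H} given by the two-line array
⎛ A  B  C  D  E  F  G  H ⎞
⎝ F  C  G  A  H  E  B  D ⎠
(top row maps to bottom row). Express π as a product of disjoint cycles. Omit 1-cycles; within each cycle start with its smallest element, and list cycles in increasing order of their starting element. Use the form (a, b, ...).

(A, F, E, H, D)(B, C, G)

Iterating π from A gives A → F → E → H → D → A; that is the 5-cycle (A, F, E, H, D).
Repeating from the next unused element and collecting all non-trivial cycles gives (A, F, E, H, D)(B, C, G).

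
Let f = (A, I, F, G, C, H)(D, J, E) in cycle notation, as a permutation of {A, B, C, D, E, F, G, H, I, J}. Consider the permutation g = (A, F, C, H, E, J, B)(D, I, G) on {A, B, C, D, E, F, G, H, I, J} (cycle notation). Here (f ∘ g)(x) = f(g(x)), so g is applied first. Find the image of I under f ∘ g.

(f ∘ g)(I) = f(g(I)). g(I) = G, then f(G) = C. So (f ∘ g)(I) = C.

C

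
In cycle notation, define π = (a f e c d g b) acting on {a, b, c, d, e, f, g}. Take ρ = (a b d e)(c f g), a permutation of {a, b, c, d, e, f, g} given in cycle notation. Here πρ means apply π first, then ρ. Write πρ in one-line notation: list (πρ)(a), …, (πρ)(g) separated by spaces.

g b e c f a d

Chase each element through π then ρ: a → f → g; b → a → b; c → d → e; d → g → c; e → c → f; f → e → a; g → b → d.
Collecting the images, πρ = [g b e c f a d].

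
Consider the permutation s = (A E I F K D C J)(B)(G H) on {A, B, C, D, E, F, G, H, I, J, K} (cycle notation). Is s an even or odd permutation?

even

The cycle lengths are 8, 2, 1.
A cycle is odd iff its length is even; s has 2 even-length cycles, so sgn(s) = (−1)^2 and s is even.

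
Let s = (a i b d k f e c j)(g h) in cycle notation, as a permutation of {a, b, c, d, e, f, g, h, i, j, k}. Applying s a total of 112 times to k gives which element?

k lies in the 9-cycle (a i b d k f e c j).
Powers repeat with period 9 on this cycle, and 112 mod 9 = 4, so s^112(k) = s^4(k).
Advancing 4 steps from k: k → f → e → c → j.

j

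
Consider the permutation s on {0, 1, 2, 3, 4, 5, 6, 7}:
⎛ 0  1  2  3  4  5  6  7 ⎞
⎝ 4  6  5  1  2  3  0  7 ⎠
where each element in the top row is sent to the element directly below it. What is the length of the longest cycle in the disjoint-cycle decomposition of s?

7

Decomposing into disjoint cycles gives (0, 4, 2, 5, 3, 1, 6); the longest has length 7.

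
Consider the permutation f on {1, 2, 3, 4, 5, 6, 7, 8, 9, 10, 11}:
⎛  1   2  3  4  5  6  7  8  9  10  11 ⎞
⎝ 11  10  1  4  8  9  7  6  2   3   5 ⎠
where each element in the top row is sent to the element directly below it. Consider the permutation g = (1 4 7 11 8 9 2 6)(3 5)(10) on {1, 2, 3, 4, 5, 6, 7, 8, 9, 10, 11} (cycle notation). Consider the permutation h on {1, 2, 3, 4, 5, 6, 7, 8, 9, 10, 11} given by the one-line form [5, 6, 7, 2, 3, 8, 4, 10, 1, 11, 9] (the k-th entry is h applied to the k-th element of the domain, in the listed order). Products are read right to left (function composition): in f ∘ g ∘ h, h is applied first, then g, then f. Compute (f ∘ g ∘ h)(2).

11

Apply the permutations in order: h(2) = 6, then g(6) = 1, then f(1) = 11. So (f ∘ g ∘ h)(2) = 11.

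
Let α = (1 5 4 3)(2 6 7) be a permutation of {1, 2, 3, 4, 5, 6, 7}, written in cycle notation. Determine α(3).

1

3 appears in (1 5 4 3); the next entry (wrapping around) is 1.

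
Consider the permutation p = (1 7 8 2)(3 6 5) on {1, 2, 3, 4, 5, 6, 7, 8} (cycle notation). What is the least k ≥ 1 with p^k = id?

12

The disjoint cycles have lengths 4, 3, 1.
Since disjoint cycles commute, ord(p) = lcm(4, 3) = 12.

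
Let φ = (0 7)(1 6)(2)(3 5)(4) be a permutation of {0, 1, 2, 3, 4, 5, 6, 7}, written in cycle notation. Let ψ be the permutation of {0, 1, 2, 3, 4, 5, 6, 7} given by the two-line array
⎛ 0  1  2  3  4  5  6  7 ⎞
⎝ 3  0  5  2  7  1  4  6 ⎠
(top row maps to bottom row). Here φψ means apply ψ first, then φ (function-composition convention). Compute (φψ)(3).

2

First apply ψ: ψ(3) = 2, then φ(2) = 2. Thus (φψ)(3) = 2.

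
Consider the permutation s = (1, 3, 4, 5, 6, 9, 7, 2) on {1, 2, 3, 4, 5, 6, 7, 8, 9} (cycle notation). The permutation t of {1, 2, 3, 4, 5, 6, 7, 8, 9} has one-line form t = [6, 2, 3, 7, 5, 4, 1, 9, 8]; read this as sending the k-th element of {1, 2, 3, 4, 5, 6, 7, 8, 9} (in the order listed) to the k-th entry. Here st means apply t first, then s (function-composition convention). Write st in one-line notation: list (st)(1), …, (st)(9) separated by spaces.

9 1 4 2 6 5 3 7 8

(st)(x) = s(t(x)). Computing each image: s(t(1)) = s(6) = 9, s(t(2)) = s(2) = 1, s(t(3)) = s(3) = 4, s(t(4)) = s(7) = 2, s(t(5)) = s(5) = 6, s(t(6)) = s(4) = 5, s(t(7)) = s(1) = 3, s(t(8)) = s(9) = 7, s(t(9)) = s(8) = 8.
Hence st = [9 1 4 2 6 5 3 7 8].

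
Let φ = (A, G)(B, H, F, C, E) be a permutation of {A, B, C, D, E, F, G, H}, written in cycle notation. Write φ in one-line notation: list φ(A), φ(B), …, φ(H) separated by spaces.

Each element maps to the next entry in its cycle (wrapping to the front): A↦G, B↦H, C↦E, D↦D, E↦B, F↦C, G↦A, H↦F.
So the one-line form is G H E D B C A F.

G H E D B C A F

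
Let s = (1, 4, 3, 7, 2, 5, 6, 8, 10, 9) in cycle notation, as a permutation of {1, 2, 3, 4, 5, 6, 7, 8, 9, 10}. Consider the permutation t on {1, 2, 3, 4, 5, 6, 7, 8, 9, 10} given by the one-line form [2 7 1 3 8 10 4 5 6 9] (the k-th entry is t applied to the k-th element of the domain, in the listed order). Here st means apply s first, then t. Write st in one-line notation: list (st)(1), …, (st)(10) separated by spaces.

3 8 4 1 10 5 7 9 2 6

For each element, apply s then t: 1 → 4 → 3; 2 → 5 → 8; 3 → 7 → 4; 4 → 3 → 1; 5 → 6 → 10; 6 → 8 → 5; 7 → 2 → 7; 8 → 10 → 9; 9 → 1 → 2; 10 → 9 → 6.
So st in one-line form is 3 8 4 1 10 5 7 9 2 6.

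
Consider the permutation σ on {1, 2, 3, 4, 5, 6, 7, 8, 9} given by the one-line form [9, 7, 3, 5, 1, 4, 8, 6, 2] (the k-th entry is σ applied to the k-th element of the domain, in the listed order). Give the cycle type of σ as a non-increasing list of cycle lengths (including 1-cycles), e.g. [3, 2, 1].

The disjoint cycles are (1 9 2 7 8 6 4 5)(3), with lengths 8, 1 in non-increasing order.

[8, 1]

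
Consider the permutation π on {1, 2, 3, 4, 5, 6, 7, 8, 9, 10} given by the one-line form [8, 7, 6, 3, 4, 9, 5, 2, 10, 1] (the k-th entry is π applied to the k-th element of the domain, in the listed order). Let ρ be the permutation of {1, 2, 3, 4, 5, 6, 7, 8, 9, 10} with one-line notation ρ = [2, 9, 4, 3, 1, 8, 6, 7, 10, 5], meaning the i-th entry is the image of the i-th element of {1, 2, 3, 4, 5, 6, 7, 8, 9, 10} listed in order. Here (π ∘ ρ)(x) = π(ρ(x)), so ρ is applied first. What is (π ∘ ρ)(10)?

First apply ρ: ρ(10) = 5, then π(5) = 4. Thus (π ∘ ρ)(10) = 4.

4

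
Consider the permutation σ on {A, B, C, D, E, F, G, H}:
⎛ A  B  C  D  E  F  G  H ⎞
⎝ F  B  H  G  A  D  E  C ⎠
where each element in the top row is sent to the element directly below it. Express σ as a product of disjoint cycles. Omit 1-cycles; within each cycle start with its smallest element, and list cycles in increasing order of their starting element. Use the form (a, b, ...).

Start at A and follow images: A → F → D → G → E → A, giving the cycle (A, F, D, G, E).
Repeating from the next unused element and collecting all non-trivial cycles gives (A, F, D, G, E)(C, H).

(A, F, D, G, E)(C, H)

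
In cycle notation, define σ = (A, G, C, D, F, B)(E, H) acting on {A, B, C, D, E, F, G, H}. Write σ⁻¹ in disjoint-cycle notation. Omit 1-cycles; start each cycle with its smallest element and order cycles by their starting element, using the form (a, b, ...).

(A, B, F, D, C, G)(E, H)

The inverse reverses each cycle.
After reversing and putting each cycle's least element first, σ⁻¹ = (A, B, F, D, C, G)(E, H).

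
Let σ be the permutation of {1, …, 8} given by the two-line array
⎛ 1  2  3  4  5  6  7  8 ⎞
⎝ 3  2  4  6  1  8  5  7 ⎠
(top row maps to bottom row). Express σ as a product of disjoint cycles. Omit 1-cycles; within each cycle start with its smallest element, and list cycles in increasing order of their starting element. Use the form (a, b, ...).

Iterating σ from 1 gives 1 → 3 → 4 → 6 → 8 → 7 → 5 → 1; that is the 7-cycle (1, 3, 4, 6, 8, 7, 5).
Continuing from each remaining unvisited element yields (1, 3, 4, 6, 8, 7, 5).

(1, 3, 4, 6, 8, 7, 5)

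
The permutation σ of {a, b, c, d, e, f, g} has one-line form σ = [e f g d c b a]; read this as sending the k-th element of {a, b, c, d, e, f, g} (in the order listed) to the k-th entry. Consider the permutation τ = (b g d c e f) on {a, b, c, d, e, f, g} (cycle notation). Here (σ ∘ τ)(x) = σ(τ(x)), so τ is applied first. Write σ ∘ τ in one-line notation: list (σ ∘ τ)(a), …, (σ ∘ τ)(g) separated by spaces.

(σ ∘ τ)(x) = σ(τ(x)). Computing each image: σ(τ(a)) = σ(a) = e, σ(τ(b)) = σ(g) = a, σ(τ(c)) = σ(e) = c, σ(τ(d)) = σ(c) = g, σ(τ(e)) = σ(f) = b, σ(τ(f)) = σ(b) = f, σ(τ(g)) = σ(d) = d.
Hence σ ∘ τ = [e a c g b f d].

e a c g b f d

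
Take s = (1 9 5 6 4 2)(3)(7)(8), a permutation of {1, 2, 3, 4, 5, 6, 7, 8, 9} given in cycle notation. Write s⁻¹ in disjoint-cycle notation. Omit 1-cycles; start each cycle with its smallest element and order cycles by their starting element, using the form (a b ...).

(1 2 4 6 5 9)

The inverse reverses each cycle.
Reversing each cycle of s and rotating so the smallest element leads gives (1 2 4 6 5 9).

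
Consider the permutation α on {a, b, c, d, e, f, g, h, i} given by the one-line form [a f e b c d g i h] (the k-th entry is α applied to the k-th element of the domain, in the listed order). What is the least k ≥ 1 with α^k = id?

Decomposing into disjoint cycles gives cycle lengths 3, 2, 2, 1, 1.
The order is lcm(3, 2, 2) = 6.

6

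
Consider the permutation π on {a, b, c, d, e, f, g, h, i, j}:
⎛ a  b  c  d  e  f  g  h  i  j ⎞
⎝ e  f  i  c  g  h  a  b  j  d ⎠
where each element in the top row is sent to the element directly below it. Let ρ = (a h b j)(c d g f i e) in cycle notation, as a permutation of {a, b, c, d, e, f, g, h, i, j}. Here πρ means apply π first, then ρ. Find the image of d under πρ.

First apply π: π(d) = c, then ρ(c) = d. Thus (πρ)(d) = d.

d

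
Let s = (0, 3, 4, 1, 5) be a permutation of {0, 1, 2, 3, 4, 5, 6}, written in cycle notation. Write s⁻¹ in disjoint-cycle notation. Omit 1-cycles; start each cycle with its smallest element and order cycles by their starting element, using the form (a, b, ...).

The inverse reverses each cycle.
Reversing each cycle of s and rotating so the smallest element leads gives (0, 5, 1, 4, 3).

(0, 5, 1, 4, 3)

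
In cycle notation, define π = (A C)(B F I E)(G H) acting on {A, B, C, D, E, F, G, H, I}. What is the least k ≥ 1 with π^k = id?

4

The cycle type of π is (4, 2, 2, 1).
The order is lcm(4, 2, 2) = 4.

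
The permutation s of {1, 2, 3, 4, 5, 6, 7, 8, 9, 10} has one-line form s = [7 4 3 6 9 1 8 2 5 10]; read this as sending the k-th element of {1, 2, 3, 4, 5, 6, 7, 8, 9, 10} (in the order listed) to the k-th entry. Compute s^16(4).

8

Tracing 4 → 6 → … returns to 4 after 6 steps, so 4 lies in a 6-cycle (1, 7, 8, 2, 4, 6).
Since the cycle has length 6, s^16 acts on it the same as s^4 (16 mod 6 = 4).
Advancing 4 steps from 4: 4 → 6 → 1 → 7 → 8.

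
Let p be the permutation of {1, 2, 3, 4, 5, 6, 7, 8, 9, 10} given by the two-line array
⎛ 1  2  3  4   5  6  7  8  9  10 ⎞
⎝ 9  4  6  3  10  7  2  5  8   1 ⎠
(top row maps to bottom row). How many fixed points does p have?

0

No element satisfies p(x) = x, so there are 0 fixed points.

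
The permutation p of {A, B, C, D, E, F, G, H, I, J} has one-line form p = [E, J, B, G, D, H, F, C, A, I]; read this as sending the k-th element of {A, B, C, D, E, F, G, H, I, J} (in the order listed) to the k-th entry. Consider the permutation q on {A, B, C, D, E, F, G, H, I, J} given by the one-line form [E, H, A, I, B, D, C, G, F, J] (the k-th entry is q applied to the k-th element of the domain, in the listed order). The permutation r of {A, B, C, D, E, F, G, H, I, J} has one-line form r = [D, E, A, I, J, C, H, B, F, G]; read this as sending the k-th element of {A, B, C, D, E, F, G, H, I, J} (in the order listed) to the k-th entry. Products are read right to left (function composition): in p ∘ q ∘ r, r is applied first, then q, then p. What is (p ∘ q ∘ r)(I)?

G

Apply the permutations in order: r(I) = F, then q(F) = D, then p(D) = G. So (p ∘ q ∘ r)(I) = G.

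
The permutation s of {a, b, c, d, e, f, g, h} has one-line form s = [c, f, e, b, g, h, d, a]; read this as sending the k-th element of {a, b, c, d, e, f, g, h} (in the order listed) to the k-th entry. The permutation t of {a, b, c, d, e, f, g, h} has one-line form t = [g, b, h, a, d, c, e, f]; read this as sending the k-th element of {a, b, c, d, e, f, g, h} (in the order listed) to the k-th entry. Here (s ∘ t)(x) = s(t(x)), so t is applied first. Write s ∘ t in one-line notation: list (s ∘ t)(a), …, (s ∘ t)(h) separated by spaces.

d f a c b e g h

(s ∘ t)(x) = s(t(x)). Computing each image: s(t(a)) = s(g) = d, s(t(b)) = s(b) = f, s(t(c)) = s(h) = a, s(t(d)) = s(a) = c, s(t(e)) = s(d) = b, s(t(f)) = s(c) = e, s(t(g)) = s(e) = g, s(t(h)) = s(f) = h.
Hence s ∘ t = [d f a c b e g h].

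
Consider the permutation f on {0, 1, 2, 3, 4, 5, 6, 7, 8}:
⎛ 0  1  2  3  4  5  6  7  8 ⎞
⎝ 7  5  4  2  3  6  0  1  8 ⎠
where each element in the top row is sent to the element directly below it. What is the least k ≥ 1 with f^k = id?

Writing f as disjoint cycles, the cycle lengths are 5, 3, 1.
The order is lcm(5, 3) = 15.

15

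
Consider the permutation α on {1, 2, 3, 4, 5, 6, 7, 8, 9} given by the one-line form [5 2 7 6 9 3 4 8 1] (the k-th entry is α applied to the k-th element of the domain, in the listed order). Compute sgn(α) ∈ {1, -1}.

In disjoint-cycle form the cycle lengths are 4, 3, 1, 1.
A cycle of length ℓ contributes ℓ−1 transpositions, so α is a product of 3 + 2 = 5 transpositions — odd.

-1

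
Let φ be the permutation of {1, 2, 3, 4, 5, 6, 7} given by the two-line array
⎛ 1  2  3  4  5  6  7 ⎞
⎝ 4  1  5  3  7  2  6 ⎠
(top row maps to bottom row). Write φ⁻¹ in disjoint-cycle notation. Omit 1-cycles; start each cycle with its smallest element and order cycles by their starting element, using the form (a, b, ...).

(1, 2, 6, 7, 5, 3, 4)

The cycle decomposition of φ is (1, 4, 3, 5, 7, 6, 2).
The inverse reverses every cycle; in canonical form, φ⁻¹ = (1, 2, 6, 7, 5, 3, 4).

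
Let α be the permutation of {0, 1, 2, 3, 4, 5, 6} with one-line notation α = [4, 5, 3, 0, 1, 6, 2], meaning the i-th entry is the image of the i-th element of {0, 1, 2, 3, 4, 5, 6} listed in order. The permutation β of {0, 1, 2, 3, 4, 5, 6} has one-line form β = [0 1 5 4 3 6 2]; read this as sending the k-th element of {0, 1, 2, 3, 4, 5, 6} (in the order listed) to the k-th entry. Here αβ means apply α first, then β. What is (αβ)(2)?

4

(αβ)(2) = β(α(2)). α(2) = 3, then β(3) = 4. So (αβ)(2) = 4.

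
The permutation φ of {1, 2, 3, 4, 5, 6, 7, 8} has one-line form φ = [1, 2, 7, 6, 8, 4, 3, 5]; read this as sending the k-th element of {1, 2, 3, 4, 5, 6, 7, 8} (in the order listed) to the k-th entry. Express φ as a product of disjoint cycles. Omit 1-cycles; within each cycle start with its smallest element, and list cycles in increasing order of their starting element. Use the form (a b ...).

(3 7)(4 6)(5 8)

Iterating φ from 3 gives 3 → 7 → 3; that is the 2-cycle (3 7).
Continuing from each remaining unvisited element yields (3 7)(4 6)(5 8).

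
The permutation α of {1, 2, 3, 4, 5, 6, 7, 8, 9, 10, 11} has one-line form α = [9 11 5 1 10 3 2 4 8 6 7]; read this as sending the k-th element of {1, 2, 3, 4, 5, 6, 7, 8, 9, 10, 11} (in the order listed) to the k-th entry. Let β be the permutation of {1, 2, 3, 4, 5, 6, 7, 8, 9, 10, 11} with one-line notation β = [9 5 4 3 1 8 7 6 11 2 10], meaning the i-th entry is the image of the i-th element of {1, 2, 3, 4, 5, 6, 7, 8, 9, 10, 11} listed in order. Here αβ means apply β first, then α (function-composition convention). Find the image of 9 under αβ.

First apply β: β(9) = 11, then α(11) = 7. Thus (αβ)(9) = 7.

7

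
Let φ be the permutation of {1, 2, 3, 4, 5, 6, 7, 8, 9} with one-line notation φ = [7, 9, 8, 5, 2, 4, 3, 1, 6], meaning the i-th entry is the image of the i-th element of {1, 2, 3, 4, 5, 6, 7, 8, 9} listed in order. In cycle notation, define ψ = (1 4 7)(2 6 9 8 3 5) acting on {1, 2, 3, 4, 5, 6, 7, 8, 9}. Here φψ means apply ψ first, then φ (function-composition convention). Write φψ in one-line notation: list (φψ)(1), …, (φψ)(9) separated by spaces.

5 4 2 3 9 6 7 8 1

For each element, apply ψ then φ: 1 → 4 → 5; 2 → 6 → 4; 3 → 5 → 2; 4 → 7 → 3; 5 → 2 → 9; 6 → 9 → 6; 7 → 1 → 7; 8 → 3 → 8; 9 → 8 → 1.
Collecting the images, φψ = [5 4 2 3 9 6 7 8 1].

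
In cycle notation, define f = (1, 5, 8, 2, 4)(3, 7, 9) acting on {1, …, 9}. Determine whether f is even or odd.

The cycle lengths are 5, 3, 1.
A cycle of length ℓ contributes ℓ−1 transpositions, so f is a product of 4 + 2 = 6 transpositions — even.

even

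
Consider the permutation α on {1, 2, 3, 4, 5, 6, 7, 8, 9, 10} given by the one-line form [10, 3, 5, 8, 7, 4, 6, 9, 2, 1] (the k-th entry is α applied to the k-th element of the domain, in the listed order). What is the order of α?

8

The disjoint-cycle form of α has cycle lengths 8, 2.
The order of α is the least common multiple of its cycle lengths: lcm(8, 2) = 8.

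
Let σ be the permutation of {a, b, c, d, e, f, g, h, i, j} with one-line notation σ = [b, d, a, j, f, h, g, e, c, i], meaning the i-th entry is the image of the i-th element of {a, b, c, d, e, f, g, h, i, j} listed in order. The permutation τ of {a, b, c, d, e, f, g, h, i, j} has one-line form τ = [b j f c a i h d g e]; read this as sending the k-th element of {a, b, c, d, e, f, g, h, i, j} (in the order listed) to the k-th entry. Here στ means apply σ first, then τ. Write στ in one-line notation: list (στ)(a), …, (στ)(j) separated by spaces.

(στ)(x) = τ(σ(x)). Computing each image: τ(σ(a)) = τ(b) = j, τ(σ(b)) = τ(d) = c, τ(σ(c)) = τ(a) = b, τ(σ(d)) = τ(j) = e, τ(σ(e)) = τ(f) = i, τ(σ(f)) = τ(h) = d, τ(σ(g)) = τ(g) = h, τ(σ(h)) = τ(e) = a, τ(σ(i)) = τ(c) = f, τ(σ(j)) = τ(i) = g.
Hence στ = [j c b e i d h a f g].

j c b e i d h a f g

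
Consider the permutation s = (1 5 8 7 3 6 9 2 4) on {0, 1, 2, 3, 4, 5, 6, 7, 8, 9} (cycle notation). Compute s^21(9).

9 lies in the 9-cycle (1 5 8 7 3 6 9 2 4).
Powers repeat with period 9 on this cycle, and 21 mod 9 = 3, so s^21(9) = s^3(9).
Stepping 3 places around the cycle: 9 → 2 → 4 → 1.

1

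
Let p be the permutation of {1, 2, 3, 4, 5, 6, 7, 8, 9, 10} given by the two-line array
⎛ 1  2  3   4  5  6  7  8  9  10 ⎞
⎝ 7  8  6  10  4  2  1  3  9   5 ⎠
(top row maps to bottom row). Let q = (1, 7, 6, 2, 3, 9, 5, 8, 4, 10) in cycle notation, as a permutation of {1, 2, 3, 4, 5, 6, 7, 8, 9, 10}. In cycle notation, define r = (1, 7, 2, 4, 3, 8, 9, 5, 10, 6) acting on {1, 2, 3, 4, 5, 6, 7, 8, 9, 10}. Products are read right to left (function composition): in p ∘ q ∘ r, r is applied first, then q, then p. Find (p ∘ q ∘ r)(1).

(p ∘ q ∘ r)(1) = p(q(r(1))). r(1) = 7, then q(7) = 6, then p(6) = 2, so the result is 2.

2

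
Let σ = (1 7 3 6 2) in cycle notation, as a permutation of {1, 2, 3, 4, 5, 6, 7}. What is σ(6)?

2

6 appears in (1 7 3 6 2); the next entry (wrapping around) is 2.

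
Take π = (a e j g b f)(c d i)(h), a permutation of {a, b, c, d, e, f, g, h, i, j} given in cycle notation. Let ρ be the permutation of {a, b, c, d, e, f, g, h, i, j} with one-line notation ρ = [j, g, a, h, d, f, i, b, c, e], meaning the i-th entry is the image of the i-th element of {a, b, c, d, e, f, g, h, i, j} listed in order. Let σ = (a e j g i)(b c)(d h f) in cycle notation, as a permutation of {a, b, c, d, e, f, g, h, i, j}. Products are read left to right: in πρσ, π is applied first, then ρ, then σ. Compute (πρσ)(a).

Chase a: π(a) = e; ρ(e) = d; σ(d) = h. Hence (πρσ)(a) = h.

h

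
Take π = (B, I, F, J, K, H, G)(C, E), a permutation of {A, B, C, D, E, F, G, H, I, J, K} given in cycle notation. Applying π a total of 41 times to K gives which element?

J

K lies in the 7-cycle (B, I, F, J, K, H, G).
Powers repeat with period 7 on this cycle, and 41 mod 7 = 6, so π^41(K) = π^6(K).
Stepping 6 places around the cycle: K → H → G → B → I → F → J.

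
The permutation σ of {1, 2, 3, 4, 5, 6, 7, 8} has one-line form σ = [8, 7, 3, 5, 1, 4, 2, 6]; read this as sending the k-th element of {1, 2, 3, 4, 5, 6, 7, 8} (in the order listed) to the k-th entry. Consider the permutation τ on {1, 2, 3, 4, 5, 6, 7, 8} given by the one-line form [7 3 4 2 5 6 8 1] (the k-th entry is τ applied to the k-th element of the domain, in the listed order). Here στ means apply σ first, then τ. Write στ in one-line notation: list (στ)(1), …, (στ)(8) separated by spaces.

(στ)(x) = τ(σ(x)). Computing each image: τ(σ(1)) = τ(8) = 1, τ(σ(2)) = τ(7) = 8, τ(σ(3)) = τ(3) = 4, τ(σ(4)) = τ(5) = 5, τ(σ(5)) = τ(1) = 7, τ(σ(6)) = τ(4) = 2, τ(σ(7)) = τ(2) = 3, τ(σ(8)) = τ(6) = 6.
Hence στ = [1 8 4 5 7 2 3 6].

1 8 4 5 7 2 3 6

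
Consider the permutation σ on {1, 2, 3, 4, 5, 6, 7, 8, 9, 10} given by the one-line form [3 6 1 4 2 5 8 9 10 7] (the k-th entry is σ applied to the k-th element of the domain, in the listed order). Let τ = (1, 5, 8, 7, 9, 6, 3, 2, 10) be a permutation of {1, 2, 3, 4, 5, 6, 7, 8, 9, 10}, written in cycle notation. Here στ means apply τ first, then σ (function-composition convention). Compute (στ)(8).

(στ)(8) = σ(τ(8)). τ(8) = 7, then σ(7) = 8. So (στ)(8) = 8.

8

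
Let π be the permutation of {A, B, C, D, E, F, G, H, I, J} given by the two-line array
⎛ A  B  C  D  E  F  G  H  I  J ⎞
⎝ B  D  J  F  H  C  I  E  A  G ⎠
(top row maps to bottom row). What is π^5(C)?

Tracing C → J → … returns to C after 8 steps, so C lies in an 8-cycle (A, B, D, F, C, J, G, I).
Advancing 5 steps from C: C → J → G → I → A → B.

B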